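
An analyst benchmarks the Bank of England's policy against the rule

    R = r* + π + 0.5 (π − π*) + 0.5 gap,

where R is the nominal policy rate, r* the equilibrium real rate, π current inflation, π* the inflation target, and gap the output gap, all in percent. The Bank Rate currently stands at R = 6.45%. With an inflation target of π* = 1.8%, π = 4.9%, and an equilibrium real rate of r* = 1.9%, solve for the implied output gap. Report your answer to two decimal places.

-3.80%

0.5 gap = 6.45 − 1.9 − 4.9 − 0.5 × (4.9 − 1.8) = -1.9
gap = -1.9 / 0.5 = -3.80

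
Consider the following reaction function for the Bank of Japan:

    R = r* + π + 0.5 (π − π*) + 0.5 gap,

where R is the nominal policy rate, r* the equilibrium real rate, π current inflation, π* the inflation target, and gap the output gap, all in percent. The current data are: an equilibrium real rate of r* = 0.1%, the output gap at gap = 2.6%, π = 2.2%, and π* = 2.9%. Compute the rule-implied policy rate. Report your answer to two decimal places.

3.25%

R = 0.1 + 2.2 + 0.5 × (2.2 − 2.9) + 0.5 × 2.6
   = 0.1 + 2.2 − 0.35 + 1.3 = 3.25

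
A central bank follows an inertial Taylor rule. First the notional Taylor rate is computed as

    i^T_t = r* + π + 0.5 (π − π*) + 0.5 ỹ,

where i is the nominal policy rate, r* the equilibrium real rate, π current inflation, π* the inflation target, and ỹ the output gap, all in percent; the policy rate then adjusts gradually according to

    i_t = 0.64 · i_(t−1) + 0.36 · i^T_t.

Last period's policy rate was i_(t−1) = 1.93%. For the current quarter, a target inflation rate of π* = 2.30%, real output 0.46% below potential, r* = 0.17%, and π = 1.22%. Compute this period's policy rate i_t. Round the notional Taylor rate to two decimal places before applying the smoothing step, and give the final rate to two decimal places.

Output 0.46% below potential → ỹ = -0.46.
i^T_t = 0.17 + 1.22 + 0.5 × (1.22 − 2.30) + 0.5 × (-0.46)
   = 0.17 + 1.22 − 0.54 − 0.23 = 0.62
i_t = 0.64 × 1.93 + 0.36 × 0.62 = 1.2352 + 0.2232 = 1.46

1.46%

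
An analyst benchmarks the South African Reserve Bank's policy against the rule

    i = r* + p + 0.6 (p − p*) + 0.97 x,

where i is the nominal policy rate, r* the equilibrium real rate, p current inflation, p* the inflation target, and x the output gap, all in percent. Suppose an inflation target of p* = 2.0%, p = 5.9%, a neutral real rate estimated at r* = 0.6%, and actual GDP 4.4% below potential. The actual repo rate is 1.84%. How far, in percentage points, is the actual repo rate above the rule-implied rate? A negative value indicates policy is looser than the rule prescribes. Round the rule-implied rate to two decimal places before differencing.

Output 4.4% below potential → x = -4.4.
i = 0.6 + 5.9 + 0.6 × (5.9 − 2.0) + 0.97 × (-4.4)
   = 0.6 + 5.9 + 2.34 − 4.268 = 4.57
Deviation = 1.84 − 4.57 = -2.73 pp.

-2.73 pp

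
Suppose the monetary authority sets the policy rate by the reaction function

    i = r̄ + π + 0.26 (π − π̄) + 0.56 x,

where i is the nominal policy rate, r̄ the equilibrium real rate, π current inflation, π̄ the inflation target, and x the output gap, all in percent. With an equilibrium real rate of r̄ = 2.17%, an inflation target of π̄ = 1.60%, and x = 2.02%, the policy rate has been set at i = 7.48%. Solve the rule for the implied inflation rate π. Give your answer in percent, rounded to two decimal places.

3.65%

Collecting π: i = r̄ + (1 + 0.26) π − 0.26 π̄ + 0.56 x
1.26 π = 7.48 − 2.17 + 0.26 × 1.60 − 0.56 × 2.02 = 4.5948
π = 4.5948 / 1.26 = 3.65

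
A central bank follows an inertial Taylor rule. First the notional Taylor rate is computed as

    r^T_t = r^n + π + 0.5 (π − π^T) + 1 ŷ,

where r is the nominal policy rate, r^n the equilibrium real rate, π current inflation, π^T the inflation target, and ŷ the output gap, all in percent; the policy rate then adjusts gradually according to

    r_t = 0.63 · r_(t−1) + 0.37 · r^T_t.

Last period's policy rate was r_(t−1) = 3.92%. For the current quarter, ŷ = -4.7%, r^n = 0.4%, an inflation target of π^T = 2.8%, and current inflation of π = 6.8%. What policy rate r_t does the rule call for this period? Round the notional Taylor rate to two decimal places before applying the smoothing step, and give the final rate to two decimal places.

4.13%

r^T_t = 0.4 + 6.8 + 0.5 × (6.8 − 2.8) + 1 × (-4.7)
   = 0.4 + 6.8 + 2 − 4.7 = 4.50
r_t = 0.63 × 3.92 + 0.37 × 4.50 = 2.4696 + 1.665 = 4.13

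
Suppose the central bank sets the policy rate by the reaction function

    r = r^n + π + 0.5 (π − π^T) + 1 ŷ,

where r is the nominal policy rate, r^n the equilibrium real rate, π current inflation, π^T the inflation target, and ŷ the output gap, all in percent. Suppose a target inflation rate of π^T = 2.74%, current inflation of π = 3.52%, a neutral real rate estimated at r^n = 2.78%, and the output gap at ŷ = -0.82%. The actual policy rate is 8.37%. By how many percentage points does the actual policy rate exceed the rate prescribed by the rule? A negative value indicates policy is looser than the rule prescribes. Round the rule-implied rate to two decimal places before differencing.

r = 2.78 + 3.52 + 0.5 × (3.52 − 2.74) + 1 × (-0.82)
   = 2.78 + 3.52 + 0.39 − 0.82 = 5.87
Deviation = 8.37 − 5.87 = 2.50 pp.

2.50 pp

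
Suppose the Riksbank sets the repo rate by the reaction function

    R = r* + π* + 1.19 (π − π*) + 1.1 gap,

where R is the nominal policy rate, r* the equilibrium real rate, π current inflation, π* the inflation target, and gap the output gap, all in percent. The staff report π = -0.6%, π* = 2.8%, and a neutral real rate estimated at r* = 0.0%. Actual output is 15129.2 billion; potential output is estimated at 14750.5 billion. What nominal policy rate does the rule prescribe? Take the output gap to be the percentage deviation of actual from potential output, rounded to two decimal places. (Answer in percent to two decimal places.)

1.58%

Output gap = 100 × (15129.2 − 14750.5) / 14750.5 = 2.57%.
R = 0.00 + 2.80 + 1.19 × (-0.60 − 2.80) + 1.1 × 2.57
   = 0.00 + 2.8 − 4.046 + 2.827 = 1.58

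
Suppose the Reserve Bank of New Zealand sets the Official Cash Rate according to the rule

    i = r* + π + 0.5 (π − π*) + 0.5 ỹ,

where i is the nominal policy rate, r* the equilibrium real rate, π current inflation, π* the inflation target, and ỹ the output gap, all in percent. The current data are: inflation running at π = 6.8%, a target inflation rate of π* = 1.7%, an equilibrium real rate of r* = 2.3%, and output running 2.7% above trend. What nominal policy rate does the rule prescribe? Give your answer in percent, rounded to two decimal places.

13.00%

Output 2.7% above potential → ỹ = 2.7.
i = 2.3 + 6.8 + 0.5 × (6.8 − 1.7) + 0.5 × 2.7
   = 2.3 + 6.8 + 2.55 + 1.35 = 13.00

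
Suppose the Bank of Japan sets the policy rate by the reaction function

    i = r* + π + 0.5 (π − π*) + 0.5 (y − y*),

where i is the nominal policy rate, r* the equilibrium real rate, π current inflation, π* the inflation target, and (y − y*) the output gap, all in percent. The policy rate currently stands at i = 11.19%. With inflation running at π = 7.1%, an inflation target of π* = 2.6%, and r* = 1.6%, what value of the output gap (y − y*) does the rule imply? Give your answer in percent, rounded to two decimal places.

0.5 (y − y*) = 11.19 − 1.6 − 7.1 − 0.5 × (7.1 − 2.6) = 0.24
(y − y*) = 0.24 / 0.5 = 0.48

0.48%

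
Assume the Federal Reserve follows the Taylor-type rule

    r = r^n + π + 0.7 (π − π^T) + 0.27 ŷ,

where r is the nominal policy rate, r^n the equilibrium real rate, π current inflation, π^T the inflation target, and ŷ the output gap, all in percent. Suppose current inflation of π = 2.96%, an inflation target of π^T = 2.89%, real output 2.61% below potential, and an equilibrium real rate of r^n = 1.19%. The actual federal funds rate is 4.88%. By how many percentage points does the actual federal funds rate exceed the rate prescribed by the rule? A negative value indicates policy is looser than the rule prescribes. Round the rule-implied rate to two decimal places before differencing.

Output 2.61% below potential → ŷ = -2.61.
r = 1.19 + 2.96 + 0.7 × (2.96 − 2.89) + 0.27 × (-2.61)
   = 1.19 + 2.96 + 0.049 − 0.7047 = 3.49
Deviation = 4.88 − 3.49 = 1.39 pp.

1.39 pp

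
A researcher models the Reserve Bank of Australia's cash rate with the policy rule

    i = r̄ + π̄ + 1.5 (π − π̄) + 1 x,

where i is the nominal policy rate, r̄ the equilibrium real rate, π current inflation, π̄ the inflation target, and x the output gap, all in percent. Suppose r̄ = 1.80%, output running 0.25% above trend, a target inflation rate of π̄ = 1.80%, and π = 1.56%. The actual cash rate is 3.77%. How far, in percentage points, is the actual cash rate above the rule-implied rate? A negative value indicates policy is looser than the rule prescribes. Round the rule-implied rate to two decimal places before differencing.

Output 0.25% above potential → x = 0.25.
i = 1.80 + 1.80 + 1.5 × (1.56 − 1.80) + 1 × 0.25
   = 1.80 + 1.8 − 0.36 + 0.25 = 3.49
Deviation = 3.77 − 3.49 = 0.28 pp.

0.28 pp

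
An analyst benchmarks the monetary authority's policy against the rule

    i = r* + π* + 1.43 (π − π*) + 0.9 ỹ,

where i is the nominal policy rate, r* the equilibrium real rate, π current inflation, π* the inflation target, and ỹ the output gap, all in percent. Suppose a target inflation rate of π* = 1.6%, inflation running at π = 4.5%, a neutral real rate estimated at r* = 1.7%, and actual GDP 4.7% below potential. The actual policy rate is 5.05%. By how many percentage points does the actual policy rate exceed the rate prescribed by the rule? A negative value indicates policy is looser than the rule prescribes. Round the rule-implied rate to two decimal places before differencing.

1.83 pp

Output 4.7% below potential → ỹ = -4.7.
i = 1.7 + 1.6 + 1.43 × (4.5 − 1.6) + 0.9 × (-4.7)
   = 1.7 + 1.6 + 4.147 − 4.23 = 3.22
Deviation = 5.05 − 3.22 = 1.83 pp.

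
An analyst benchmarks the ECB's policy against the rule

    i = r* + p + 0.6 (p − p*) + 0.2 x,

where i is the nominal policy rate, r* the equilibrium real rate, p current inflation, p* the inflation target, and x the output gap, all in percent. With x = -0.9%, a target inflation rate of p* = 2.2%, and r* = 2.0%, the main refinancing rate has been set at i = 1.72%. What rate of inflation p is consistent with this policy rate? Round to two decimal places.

0.76%

Collecting p: i = r* + (1 + 0.6) p − 0.6 p* + 0.2 x
1.6 p = 1.72 − 2.0 + 0.6 × 2.2 − 0.2 × (-0.9) = 1.22
p = 1.22 / 1.6 = 0.76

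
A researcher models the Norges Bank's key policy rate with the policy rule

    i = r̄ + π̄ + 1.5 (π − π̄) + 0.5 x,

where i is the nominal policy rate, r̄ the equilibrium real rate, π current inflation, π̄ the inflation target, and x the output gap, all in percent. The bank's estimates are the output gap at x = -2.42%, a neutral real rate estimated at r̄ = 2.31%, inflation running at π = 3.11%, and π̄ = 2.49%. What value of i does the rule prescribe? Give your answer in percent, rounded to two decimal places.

i = 2.31 + 2.49 + 1.5 × (3.11 − 2.49) + 0.5 × (-2.42)
   = 2.31 + 2.49 + 0.93 − 1.21 = 4.52

4.52%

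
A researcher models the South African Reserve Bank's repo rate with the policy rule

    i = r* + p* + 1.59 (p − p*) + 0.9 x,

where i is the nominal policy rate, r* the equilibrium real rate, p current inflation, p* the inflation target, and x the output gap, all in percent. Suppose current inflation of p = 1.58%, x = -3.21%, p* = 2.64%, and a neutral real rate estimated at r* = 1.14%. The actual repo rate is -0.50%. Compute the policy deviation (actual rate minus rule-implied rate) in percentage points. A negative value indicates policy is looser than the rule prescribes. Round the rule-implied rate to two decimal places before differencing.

0.29 pp

i = 1.14 + 2.64 + 1.59 × (1.58 − 2.64) + 0.9 × (-3.21)
   = 1.14 + 2.64 − 1.6854 − 2.889 = -0.79
Deviation = -0.50 − (-0.79) = 0.29 pp.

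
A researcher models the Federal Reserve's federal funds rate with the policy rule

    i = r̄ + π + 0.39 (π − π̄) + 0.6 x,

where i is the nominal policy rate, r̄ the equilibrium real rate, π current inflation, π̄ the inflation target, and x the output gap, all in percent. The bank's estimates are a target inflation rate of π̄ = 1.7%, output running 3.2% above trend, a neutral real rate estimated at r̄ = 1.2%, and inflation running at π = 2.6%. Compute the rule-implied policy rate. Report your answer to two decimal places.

Output 3.2% above potential → x = 3.2.
i = 1.2 + 2.6 + 0.39 × (2.6 − 1.7) + 0.6 × 3.2
   = 1.2 + 2.6 + 0.351 + 1.92 = 6.07

6.07%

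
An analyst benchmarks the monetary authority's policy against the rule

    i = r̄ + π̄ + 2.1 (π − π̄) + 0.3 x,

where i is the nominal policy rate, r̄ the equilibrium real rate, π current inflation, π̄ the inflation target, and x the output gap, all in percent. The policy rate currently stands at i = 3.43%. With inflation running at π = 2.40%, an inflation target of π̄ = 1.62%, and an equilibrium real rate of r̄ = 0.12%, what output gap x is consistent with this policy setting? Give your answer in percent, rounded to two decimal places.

0.17%

0.3 x = 3.43 − 0.12 − 1.62 − 2.1 × (2.40 − 1.62) = 0.052
x = 0.052 / 0.3 = 0.17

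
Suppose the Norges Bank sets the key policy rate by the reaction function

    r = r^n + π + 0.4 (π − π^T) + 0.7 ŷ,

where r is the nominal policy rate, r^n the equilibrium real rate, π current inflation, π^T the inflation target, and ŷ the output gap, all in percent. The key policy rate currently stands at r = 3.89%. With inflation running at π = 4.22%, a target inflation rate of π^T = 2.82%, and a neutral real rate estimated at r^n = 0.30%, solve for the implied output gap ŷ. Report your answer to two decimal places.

-1.70%

0.7 ŷ = 3.89 − 0.30 − 4.22 − 0.4 × (4.22 − 2.82) = -1.19
ŷ = -1.19 / 0.7 = -1.70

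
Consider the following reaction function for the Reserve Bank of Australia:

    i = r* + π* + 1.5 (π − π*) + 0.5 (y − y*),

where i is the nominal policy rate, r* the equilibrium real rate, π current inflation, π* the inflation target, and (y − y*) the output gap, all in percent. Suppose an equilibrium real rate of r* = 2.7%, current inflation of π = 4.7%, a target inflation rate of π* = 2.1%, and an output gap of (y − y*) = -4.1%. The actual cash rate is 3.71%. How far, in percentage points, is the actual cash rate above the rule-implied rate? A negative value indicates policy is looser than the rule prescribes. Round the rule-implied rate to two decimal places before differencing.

-2.94 pp

i = 2.7 + 2.1 + 1.5 × (4.7 − 2.1) + 0.5 × (-4.1)
   = 2.7 + 2.1 + 3.9 − 2.05 = 6.65
Deviation = 3.71 − 6.65 = -2.94 pp.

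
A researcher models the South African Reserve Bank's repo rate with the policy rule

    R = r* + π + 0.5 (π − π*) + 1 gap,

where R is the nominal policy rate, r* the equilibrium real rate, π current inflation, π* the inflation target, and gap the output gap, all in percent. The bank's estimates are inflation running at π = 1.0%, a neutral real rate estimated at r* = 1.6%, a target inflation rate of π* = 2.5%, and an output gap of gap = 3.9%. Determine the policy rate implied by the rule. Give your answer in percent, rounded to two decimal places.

5.75%

R = 1.6 + 1.0 + 0.5 × (1.0 − 2.5) + 1 × 3.9
   = 1.6 + 1 − 0.75 + 3.9 = 5.75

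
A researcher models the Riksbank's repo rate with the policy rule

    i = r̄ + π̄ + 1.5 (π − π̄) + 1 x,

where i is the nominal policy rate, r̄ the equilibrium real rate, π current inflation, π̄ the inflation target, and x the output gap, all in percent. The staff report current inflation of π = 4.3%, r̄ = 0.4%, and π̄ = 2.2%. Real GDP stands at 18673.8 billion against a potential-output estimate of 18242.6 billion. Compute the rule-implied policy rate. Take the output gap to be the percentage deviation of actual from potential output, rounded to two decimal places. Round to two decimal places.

8.11%

Output gap = 100 × (18673.8 − 18242.6) / 18242.6 = 2.36%.
i = 0.40 + 2.20 + 1.5 × (4.30 − 2.20) + 1 × 2.36
   = 0.40 + 2.2 + 3.15 + 2.36 = 8.11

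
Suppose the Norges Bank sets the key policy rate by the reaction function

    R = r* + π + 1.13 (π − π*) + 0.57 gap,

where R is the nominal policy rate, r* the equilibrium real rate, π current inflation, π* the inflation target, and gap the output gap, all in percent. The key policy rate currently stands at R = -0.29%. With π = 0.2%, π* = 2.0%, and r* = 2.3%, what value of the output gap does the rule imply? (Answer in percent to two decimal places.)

0.57 gap = -0.29 − 2.3 − 0.2 − 1.13 × (0.2 − 2.0) = -0.756
gap = -0.756 / 0.57 = -1.33

-1.33%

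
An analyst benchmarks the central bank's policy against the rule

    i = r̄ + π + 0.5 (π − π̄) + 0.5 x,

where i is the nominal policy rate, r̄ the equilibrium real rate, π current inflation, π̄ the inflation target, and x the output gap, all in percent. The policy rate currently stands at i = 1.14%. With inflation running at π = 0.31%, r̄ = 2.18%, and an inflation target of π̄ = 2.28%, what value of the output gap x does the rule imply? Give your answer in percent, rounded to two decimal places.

-0.73%

0.5 x = 1.14 − 2.18 − 0.31 − 0.5 × (0.31 − 2.28) = -0.365
x = -0.365 / 0.5 = -0.73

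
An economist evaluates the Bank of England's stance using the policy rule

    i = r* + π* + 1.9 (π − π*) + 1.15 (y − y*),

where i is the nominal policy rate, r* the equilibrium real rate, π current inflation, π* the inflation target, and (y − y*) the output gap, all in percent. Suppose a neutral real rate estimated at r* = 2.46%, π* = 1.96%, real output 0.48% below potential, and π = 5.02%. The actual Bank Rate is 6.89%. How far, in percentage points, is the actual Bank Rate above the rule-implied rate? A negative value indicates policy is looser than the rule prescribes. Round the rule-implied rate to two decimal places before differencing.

-2.79 pp

Output 0.48% below potential → (y − y*) = -0.48.
i = 2.46 + 1.96 + 1.9 × (5.02 − 1.96) + 1.15 × (-0.48)
   = 2.46 + 1.96 + 5.814 − 0.552 = 9.68
Deviation = 6.89 − 9.68 = -2.79 pp.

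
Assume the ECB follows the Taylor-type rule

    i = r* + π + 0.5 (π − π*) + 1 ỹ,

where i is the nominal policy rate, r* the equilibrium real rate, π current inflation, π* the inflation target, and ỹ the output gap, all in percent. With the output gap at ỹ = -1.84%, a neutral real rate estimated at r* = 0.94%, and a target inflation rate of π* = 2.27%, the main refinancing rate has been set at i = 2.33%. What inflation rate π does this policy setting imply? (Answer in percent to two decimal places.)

2.91%

Collecting π: i = r* + (1 + 0.5) π − 0.5 π* + 1 ỹ
1.5 π = 2.33 − 0.94 + 0.5 × 2.27 − 1 × (-1.84) = 4.365
π = 4.365 / 1.5 = 2.91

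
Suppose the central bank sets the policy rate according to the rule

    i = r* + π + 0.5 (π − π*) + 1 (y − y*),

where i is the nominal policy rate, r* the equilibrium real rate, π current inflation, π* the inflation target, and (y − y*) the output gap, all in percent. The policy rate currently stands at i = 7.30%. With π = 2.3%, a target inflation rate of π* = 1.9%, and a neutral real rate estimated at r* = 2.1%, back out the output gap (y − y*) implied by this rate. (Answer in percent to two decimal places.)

1 (y − y*) = 7.30 − 2.1 − 2.3 − 0.5 × (2.3 − 1.9) = 2.7
(y − y*) = 2.7 / 1 = 2.70

2.70%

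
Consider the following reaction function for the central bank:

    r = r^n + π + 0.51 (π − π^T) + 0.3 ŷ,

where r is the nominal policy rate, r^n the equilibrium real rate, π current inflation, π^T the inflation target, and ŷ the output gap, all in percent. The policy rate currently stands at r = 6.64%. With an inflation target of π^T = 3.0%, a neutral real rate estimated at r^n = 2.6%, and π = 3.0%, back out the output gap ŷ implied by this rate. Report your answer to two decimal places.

3.47%

0.3 ŷ = 6.64 − 2.6 − 3.0 − 0.51 × (3.0 − 3.0) = 1.04
ŷ = 1.04 / 0.3 = 3.47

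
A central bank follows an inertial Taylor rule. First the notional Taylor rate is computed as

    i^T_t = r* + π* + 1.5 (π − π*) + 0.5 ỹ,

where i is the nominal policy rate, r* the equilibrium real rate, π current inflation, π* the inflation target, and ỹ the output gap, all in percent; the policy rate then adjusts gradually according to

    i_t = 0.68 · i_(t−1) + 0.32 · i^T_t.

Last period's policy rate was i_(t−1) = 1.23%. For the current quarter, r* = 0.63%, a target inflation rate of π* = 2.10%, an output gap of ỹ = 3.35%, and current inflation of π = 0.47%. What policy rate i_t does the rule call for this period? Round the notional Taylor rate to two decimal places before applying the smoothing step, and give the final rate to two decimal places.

1.46%

i^T_t = 0.63 + 2.10 + 1.5 × (0.47 − 2.10) + 0.5 × 3.35
   = 0.63 + 2.1 − 2.445 + 1.675 = 1.96
i_t = 0.68 × 1.23 + 0.32 × 1.96 = 0.8364 + 0.6272 = 1.46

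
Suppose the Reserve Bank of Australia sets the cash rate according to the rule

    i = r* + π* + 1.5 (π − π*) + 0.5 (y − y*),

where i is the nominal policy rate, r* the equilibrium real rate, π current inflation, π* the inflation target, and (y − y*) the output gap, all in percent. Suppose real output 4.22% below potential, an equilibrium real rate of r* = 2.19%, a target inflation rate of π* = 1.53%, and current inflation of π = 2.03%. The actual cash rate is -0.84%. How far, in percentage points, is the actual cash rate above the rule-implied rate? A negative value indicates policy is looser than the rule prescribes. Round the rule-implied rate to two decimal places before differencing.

-3.20 pp

Output 4.22% below potential → (y − y*) = -4.22.
i = 2.19 + 1.53 + 1.5 × (2.03 − 1.53) + 0.5 × (-4.22)
   = 2.19 + 1.53 + 0.75 − 2.11 = 2.36
Deviation = -0.84 − 2.36 = -3.20 pp.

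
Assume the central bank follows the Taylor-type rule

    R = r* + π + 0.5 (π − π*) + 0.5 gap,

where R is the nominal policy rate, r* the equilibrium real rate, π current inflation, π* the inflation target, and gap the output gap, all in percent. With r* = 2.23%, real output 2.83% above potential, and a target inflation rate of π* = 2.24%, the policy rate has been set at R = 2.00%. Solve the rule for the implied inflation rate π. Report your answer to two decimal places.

Output 2.83% above potential → gap = 2.83.
Collecting π: R = r* + (1 + 0.5) π − 0.5 π* + 0.5 gap
1.5 π = 2.00 − 2.23 + 0.5 × 2.24 − 0.5 × 2.83 = -0.525
π = -0.525 / 1.5 = -0.35

-0.35%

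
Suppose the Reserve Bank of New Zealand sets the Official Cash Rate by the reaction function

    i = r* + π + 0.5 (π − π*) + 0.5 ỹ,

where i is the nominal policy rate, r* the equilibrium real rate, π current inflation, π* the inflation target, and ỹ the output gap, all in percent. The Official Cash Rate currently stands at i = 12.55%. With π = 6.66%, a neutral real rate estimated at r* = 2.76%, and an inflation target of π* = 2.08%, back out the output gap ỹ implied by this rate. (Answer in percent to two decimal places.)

1.68%

0.5 ỹ = 12.55 − 2.76 − 6.66 − 0.5 × (6.66 − 2.08) = 0.84
ỹ = 0.84 / 0.5 = 1.68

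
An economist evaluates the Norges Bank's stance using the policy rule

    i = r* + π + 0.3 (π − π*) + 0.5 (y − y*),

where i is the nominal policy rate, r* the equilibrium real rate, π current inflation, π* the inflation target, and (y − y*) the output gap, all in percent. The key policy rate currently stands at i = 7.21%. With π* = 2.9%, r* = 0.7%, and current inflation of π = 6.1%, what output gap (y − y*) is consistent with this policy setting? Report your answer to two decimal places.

-1.10%

0.5 (y − y*) = 7.21 − 0.7 − 6.1 − 0.3 × (6.1 − 2.9) = -0.55
(y − y*) = -0.55 / 0.5 = -1.10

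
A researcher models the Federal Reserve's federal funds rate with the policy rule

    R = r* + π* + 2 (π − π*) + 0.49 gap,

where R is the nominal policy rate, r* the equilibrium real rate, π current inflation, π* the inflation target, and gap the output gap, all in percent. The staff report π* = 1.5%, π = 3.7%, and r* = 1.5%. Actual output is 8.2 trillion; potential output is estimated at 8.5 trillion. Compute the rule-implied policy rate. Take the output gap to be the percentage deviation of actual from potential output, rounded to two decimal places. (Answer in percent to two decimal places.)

5.67%

Output gap = 100 × (8.2 − 8.5) / 8.5 = -3.53%.
R = 1.50 + 1.50 + 2 × (3.70 − 1.50) + 0.49 × (-3.53)
   = 1.50 + 1.5 + 4.4 − 1.7297 = 5.67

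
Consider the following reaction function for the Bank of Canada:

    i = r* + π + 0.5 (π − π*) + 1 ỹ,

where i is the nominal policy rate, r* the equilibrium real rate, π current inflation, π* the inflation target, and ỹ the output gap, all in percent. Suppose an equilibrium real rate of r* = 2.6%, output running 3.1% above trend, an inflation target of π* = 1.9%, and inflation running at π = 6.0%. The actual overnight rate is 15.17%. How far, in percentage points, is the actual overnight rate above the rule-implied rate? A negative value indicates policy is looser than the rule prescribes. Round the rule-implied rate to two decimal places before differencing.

Output 3.1% above potential → ỹ = 3.1.
i = 2.6 + 6.0 + 0.5 × (6.0 − 1.9) + 1 × 3.1
   = 2.6 + 6 + 2.05 + 3.1 = 13.75
Deviation = 15.17 − 13.75 = 1.42 pp.

1.42 pp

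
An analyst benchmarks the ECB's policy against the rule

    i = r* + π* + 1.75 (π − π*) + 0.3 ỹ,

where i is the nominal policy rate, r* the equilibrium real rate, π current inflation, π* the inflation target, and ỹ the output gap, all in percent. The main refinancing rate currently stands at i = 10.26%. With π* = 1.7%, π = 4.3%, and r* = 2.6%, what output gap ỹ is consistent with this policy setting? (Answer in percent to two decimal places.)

4.70%

0.3 ỹ = 10.26 − 2.6 − 1.7 − 1.75 × (4.3 − 1.7) = 1.41
ỹ = 1.41 / 0.3 = 4.70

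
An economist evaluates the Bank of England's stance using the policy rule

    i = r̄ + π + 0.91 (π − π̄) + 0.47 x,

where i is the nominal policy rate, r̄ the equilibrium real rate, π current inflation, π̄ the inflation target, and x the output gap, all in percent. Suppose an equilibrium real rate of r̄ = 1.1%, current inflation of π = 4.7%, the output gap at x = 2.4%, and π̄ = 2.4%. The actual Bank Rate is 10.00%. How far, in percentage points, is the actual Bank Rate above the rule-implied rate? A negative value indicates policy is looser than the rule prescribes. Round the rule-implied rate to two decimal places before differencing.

0.98 pp

i = 1.1 + 4.7 + 0.91 × (4.7 − 2.4) + 0.47 × 2.4
   = 1.1 + 4.7 + 2.093 + 1.128 = 9.02
Deviation = 10.00 − 9.02 = 0.98 pp.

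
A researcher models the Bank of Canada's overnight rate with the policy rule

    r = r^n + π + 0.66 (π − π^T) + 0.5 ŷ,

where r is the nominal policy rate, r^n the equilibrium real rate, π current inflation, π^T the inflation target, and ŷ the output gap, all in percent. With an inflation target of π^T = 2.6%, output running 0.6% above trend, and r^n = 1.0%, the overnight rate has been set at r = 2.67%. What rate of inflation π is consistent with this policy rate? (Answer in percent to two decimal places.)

Output 0.6% above potential → ŷ = 0.6.
Collecting π: r = r^n + (1 + 0.66) π − 0.66 π^T + 0.5 ŷ
1.66 π = 2.67 − 1.0 + 0.66 × 2.6 − 0.5 × 0.6 = 3.086
π = 3.086 / 1.66 = 1.86

1.86%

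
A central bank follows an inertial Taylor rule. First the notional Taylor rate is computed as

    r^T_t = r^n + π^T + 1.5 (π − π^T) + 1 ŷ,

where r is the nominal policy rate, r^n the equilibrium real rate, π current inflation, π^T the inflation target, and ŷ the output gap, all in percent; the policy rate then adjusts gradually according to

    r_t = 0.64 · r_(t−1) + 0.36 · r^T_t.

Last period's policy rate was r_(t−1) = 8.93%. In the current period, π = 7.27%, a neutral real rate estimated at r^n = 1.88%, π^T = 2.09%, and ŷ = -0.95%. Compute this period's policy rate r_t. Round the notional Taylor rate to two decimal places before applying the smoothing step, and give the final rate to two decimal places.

9.60%

r^T_t = 1.88 + 2.09 + 1.5 × (7.27 − 2.09) + 1 × (-0.95)
   = 1.88 + 2.09 + 7.77 − 0.95 = 10.79
r_t = 0.64 × 8.93 + 0.36 × 10.79 = 5.7152 + 3.8844 = 9.60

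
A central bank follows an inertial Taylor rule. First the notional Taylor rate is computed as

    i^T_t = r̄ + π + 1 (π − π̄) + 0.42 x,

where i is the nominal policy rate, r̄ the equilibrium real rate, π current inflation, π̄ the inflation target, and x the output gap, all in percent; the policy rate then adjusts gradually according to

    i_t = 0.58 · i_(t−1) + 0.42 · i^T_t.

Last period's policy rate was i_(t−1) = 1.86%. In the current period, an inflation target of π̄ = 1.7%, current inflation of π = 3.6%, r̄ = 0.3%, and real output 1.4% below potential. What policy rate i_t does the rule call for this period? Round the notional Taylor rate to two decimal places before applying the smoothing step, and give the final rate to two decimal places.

Output 1.4% below potential → x = -1.4.
i^T_t = 0.3 + 3.6 + 1 × (3.6 − 1.7) + 0.42 × (-1.4)
   = 0.3 + 3.6 + 1.9 − 0.588 = 5.21
i_t = 0.58 × 1.86 + 0.42 × 5.21 = 1.0788 + 2.1882 = 3.27

3.27%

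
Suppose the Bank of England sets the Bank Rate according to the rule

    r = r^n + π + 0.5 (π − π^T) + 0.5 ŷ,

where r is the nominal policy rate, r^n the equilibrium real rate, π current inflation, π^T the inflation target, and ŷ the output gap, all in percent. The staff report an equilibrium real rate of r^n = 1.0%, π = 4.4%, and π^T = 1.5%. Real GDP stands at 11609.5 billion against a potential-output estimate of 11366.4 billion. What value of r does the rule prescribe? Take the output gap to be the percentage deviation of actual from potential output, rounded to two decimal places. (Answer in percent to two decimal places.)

7.92%

Output gap = 100 × (11609.5 − 11366.4) / 11366.4 = 2.14%.
r = 1.00 + 4.40 + 0.5 × (4.40 − 1.50) + 0.5 × 2.14
   = 1.00 + 4.4 + 1.45 + 1.07 = 7.92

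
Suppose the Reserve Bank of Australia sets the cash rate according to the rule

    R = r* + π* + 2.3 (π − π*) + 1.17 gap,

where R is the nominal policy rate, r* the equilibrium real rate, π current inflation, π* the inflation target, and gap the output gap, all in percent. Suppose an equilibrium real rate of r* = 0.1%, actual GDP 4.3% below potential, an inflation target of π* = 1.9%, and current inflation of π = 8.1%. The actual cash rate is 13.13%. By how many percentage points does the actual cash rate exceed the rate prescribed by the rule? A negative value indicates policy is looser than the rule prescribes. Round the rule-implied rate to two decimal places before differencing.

Output 4.3% below potential → gap = -4.3.
R = 0.1 + 1.9 + 2.3 × (8.1 − 1.9) + 1.17 × (-4.3)
   = 0.1 + 1.9 + 14.26 − 5.031 = 11.23
Deviation = 13.13 − 11.23 = 1.90 pp.

1.90 pp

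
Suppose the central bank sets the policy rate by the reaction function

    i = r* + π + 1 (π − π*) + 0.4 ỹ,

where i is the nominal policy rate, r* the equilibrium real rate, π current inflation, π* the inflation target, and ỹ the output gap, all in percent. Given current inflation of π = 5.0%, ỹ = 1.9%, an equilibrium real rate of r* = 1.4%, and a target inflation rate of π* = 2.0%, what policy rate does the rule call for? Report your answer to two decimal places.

i = 1.4 + 5.0 + 1 × (5.0 − 2.0) + 0.4 × 1.9
   = 1.4 + 5 + 3 + 0.76 = 10.16

10.16%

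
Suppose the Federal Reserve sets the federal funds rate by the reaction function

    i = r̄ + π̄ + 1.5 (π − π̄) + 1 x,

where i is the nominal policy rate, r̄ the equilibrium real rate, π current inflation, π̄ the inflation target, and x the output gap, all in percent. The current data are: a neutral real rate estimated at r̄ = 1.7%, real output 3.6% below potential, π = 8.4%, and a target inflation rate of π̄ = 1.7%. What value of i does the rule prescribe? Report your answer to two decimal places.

9.85%

Output 3.6% below potential → x = -3.6.
i = 1.7 + 1.7 + 1.5 × (8.4 − 1.7) + 1 × (-3.6)
   = 1.7 + 1.7 + 10.05 − 3.6 = 9.85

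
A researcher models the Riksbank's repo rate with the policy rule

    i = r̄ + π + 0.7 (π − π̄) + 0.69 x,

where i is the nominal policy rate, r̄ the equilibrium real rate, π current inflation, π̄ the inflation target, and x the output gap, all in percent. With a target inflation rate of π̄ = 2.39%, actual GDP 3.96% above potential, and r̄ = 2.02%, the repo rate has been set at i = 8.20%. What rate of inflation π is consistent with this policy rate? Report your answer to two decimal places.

3.01%

Output 3.96% above potential → x = 3.96.
Collecting π: i = r̄ + (1 + 0.7) π − 0.7 π̄ + 0.69 x
1.7 π = 8.20 − 2.02 + 0.7 × 2.39 − 0.69 × 3.96 = 5.1206
π = 5.1206 / 1.7 = 3.01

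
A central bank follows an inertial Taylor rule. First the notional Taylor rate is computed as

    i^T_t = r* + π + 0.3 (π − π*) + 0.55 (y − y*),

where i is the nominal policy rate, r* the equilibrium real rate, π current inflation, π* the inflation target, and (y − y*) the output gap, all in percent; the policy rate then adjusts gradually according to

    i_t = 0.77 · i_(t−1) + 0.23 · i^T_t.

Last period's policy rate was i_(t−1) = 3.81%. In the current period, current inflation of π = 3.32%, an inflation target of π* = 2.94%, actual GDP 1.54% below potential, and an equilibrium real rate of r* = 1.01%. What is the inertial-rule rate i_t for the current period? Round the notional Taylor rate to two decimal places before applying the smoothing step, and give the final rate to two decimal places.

3.76%

Output 1.54% below potential → (y − y*) = -1.54.
i^T_t = 1.01 + 3.32 + 0.3 × (3.32 − 2.94) + 0.55 × (-1.54)
   = 1.01 + 3.32 + 0.114 − 0.847 = 3.60
i_t = 0.77 × 3.81 + 0.23 × 3.60 = 2.9337 + 0.828 = 3.76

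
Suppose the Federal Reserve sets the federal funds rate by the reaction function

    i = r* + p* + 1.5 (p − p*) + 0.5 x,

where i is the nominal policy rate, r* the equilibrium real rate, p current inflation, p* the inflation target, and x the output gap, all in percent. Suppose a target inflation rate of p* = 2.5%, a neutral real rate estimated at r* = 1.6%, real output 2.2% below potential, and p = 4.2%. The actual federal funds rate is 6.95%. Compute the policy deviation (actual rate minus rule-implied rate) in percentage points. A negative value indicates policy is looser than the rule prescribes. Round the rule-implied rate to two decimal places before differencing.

Output 2.2% below potential → x = -2.2.
i = 1.6 + 2.5 + 1.5 × (4.2 − 2.5) + 0.5 × (-2.2)
   = 1.6 + 2.5 + 2.55 − 1.1 = 5.55
Deviation = 6.95 − 5.55 = 1.40 pp.

1.40 pp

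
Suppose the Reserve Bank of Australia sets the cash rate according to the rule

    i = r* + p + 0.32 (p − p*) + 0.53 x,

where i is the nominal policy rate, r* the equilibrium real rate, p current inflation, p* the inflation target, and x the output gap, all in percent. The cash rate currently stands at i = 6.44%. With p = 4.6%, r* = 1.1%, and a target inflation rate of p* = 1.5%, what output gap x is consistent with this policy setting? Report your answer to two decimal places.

0.53 x = 6.44 − 1.1 − 4.6 − 0.32 × (4.6 − 1.5) = -0.252
x = -0.252 / 0.53 = -0.48

-0.48%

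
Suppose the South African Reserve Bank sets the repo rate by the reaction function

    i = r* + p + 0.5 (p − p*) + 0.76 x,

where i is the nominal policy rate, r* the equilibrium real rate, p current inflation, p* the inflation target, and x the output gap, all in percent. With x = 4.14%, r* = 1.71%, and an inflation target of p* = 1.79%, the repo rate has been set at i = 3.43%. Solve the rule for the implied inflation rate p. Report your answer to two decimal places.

Collecting p: i = r* + (1 + 0.5) p − 0.5 p* + 0.76 x
1.5 p = 3.43 − 1.71 + 0.5 × 1.79 − 0.76 × 4.14 = -0.5314
p = -0.5314 / 1.5 = -0.35

-0.35%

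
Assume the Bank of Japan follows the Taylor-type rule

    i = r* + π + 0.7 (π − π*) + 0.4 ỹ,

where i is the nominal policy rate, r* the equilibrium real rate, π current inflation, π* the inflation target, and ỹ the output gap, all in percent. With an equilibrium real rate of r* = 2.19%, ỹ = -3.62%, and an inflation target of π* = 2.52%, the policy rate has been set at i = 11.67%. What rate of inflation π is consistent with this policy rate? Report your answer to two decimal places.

7.47%

Collecting π: i = r* + (1 + 0.7) π − 0.7 π* + 0.4 ỹ
1.7 π = 11.67 − 2.19 + 0.7 × 2.52 − 0.4 × (-3.62) = 12.692
π = 12.692 / 1.7 = 7.47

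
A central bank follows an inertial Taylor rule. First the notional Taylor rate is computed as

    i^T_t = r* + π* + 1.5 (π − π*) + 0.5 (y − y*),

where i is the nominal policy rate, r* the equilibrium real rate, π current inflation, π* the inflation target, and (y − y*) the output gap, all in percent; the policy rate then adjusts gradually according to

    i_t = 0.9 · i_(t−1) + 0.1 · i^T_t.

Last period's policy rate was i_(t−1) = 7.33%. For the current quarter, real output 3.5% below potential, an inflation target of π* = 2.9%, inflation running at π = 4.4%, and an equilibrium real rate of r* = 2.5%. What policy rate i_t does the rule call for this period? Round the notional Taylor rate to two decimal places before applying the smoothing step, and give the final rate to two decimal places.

7.19%

Output 3.5% below potential → (y − y*) = -3.5.
i^T_t = 2.5 + 2.9 + 1.5 × (4.4 − 2.9) + 0.5 × (-3.5)
   = 2.5 + 2.9 + 2.25 − 1.75 = 5.90
i_t = 0.9 × 7.33 + 0.1 × 5.90 = 6.597 + 0.59 = 7.19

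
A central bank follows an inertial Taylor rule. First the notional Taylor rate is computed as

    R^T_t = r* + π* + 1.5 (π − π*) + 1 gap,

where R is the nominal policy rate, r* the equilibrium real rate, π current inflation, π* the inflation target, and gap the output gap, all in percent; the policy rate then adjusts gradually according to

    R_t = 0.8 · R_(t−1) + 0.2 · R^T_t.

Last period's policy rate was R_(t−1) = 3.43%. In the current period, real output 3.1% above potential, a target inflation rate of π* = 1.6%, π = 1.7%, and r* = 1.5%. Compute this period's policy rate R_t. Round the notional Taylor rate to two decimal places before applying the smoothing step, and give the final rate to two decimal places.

Output 3.1% above potential → gap = 3.1.
R^T_t = 1.5 + 1.6 + 1.5 × (1.7 − 1.6) + 1 × 3.1
   = 1.5 + 1.6 + 0.15 + 3.1 = 6.35
R_t = 0.8 × 3.43 + 0.2 × 6.35 = 2.744 + 1.27 = 4.01

4.01%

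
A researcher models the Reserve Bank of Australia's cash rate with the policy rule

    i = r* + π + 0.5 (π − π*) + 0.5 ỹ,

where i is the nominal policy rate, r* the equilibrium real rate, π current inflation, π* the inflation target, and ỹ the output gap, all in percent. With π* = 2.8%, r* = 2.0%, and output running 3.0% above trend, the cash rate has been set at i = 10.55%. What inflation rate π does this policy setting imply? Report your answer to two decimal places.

5.63%

Output 3.0% above potential → ỹ = 3.0.
Collecting π: i = r* + (1 + 0.5) π − 0.5 π* + 0.5 ỹ
1.5 π = 10.55 − 2.0 + 0.5 × 2.8 − 0.5 × 3.0 = 8.45
π = 8.45 / 1.5 = 5.63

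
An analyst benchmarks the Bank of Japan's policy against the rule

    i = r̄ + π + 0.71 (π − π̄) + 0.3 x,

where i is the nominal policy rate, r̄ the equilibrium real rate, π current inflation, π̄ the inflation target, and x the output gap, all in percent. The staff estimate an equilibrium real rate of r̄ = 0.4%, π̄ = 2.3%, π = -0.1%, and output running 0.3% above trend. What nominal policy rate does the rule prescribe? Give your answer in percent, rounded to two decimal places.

Output 0.3% above potential → x = 0.3.
i = 0.4 + (-0.1) + 0.71 × (-0.1 − 2.3) + 0.3 × 0.3
   = 0.4 − 0.1 − 1.704 + 0.09 = -1.31

-1.31%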